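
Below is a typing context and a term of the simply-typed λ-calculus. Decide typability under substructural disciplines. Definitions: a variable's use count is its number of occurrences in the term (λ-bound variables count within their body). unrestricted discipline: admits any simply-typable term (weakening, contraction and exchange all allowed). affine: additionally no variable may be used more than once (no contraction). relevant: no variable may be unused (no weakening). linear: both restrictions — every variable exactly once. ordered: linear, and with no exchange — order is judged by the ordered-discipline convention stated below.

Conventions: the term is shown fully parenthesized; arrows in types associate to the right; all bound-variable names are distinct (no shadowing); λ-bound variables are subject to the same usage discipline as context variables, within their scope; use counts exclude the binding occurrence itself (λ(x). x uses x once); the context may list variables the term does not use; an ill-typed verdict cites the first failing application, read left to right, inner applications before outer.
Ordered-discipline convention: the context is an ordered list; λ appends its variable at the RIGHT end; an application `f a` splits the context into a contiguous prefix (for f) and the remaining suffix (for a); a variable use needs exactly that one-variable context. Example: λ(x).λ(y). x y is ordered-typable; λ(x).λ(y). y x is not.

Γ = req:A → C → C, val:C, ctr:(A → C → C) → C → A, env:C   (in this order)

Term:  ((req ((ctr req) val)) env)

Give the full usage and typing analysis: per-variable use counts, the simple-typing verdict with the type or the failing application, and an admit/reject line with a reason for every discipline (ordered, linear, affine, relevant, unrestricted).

usage: req: 2, val: 1, ctr: 1, env: 1
use order (left to right): req, ctr, req, val, env
typing: the term checks, with type C
ordered ✗ (uses contraction: req ×2)
linear ✗ (uses contraction: req ×2)
affine ✗ (uses contraction: req ×2)
relevant ✓ (req, val, ctr, env: all used, weakening unneeded)
unrestricted ✓ (typability at C is all that's needed)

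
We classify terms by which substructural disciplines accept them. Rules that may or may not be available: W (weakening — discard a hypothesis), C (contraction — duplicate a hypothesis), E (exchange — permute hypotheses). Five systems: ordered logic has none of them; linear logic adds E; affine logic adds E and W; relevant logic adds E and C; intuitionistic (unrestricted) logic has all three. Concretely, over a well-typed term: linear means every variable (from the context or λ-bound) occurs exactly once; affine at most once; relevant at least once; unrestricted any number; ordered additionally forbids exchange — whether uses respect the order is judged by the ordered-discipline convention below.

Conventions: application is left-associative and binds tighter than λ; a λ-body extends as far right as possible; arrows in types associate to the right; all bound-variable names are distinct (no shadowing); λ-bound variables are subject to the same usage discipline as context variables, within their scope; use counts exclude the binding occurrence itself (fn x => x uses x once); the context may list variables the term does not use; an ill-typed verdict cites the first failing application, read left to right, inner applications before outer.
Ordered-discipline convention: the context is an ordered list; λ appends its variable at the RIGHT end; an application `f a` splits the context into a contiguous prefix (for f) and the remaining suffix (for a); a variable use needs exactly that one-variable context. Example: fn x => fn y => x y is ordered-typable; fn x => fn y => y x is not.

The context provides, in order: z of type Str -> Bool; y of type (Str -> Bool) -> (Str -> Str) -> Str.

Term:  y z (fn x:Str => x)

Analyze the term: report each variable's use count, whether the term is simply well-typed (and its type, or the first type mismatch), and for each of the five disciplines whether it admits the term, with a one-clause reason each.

use counts: z: 1×; y: 1×; x [bound]: 1×
use order (left to right): y, z, x
typing: the term checks, with type Str
ordered: ✗ — use order y, z, x needs exchange
linear: ✓ — z, y, x: one use apiece
affine: ✓ — at most one use each (z, y, x)
relevant: ✓ — at least one use each (z, y, x)
unrestricted: ✓ — simply typable at Str; W, C, E all held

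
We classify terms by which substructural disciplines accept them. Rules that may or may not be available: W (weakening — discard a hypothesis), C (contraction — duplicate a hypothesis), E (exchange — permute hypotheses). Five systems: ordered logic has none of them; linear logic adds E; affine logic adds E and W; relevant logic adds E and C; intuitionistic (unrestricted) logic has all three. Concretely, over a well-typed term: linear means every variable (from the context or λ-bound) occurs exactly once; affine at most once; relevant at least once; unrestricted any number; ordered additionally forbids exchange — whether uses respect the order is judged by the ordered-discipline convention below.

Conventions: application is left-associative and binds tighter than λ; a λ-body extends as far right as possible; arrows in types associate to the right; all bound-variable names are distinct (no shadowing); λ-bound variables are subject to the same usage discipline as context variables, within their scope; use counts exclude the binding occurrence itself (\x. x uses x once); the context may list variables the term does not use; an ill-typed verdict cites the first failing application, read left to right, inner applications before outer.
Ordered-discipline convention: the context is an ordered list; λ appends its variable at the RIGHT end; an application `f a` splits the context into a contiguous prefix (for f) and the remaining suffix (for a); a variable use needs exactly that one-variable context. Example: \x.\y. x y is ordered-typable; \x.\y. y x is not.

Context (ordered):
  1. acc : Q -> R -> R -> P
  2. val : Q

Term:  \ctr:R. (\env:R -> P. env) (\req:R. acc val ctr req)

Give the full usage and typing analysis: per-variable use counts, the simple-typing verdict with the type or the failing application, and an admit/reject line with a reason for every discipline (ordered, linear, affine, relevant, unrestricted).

counts: acc ×1; val ×1; ctr (bound) ×1; env (bound) ×1; req (bound) ×1
order of uses: env, acc, val, ctr, req
typing: the term checks, with type R -> R -> P
ordered: ✓, single-use (acc, val, ctr, env, req), ordered derivation ok
linear: ✓, each of acc, val, ctr, env, req used exactly once
affine: ✓, at most one use each (acc, val, ctr, env, req)
relevant: ✓, at least one use each (acc, val, ctr, env, req)
unrestricted: ✓, typability at R -> R -> P is all that's needed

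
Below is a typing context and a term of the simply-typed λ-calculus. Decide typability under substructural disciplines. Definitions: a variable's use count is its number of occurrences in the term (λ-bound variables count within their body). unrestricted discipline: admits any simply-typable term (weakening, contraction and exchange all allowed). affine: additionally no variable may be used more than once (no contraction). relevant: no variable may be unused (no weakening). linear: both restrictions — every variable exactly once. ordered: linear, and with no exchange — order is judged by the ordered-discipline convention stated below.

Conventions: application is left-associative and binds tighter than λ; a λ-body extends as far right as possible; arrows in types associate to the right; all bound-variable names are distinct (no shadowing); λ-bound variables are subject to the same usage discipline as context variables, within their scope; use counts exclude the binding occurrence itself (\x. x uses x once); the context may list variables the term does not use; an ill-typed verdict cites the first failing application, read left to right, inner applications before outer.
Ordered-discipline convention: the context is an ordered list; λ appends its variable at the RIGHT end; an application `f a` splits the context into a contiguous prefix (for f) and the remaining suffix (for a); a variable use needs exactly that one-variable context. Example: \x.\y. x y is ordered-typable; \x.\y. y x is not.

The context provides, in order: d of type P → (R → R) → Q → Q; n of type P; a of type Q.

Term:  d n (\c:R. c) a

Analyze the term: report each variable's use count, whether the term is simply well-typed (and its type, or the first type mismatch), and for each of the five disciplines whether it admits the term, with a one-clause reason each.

usage: d ×1; n ×1; a ×1; c (λ-bound) ×1
order of uses: d, n, c, a
typing: well-typed — term : Q
ordered: ✓, d, n, a, c: once each, no exchange needed
linear: ✓, d, n, a, c: one use apiece
affine: ✓, no duplicate uses among d, n, a, c
relevant: ✓, every one of d, n, a, c appears
unrestricted: ✓, typability at Q is all that's needed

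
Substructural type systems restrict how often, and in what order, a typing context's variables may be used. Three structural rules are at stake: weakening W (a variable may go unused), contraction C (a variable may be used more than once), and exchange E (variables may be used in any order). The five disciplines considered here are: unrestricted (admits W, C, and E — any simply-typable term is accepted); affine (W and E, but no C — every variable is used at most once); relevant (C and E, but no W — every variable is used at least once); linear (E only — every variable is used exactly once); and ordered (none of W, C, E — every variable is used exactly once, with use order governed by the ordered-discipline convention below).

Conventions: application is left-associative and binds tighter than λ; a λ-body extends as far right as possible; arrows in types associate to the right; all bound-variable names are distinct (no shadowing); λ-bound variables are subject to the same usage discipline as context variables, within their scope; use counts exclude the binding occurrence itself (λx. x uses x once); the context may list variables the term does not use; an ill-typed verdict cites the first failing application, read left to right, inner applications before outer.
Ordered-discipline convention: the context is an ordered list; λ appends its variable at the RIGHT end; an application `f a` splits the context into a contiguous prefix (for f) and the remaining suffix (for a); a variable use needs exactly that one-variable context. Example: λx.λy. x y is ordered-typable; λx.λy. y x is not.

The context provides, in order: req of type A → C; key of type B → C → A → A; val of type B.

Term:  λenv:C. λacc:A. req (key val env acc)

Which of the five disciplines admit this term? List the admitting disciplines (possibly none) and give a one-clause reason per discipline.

admitted by: ordered, linear, affine, relevant, unrestricted
variable uses: req: 1; key: 1; val: 1; env (λ-bound): 1; acc (λ-bound): 1
left-to-right use order: req, key, val, env, acc
typing: well-typed at C → A → C
ordered ✓ (req, key, val, env, acc: once each, no exchange needed)
linear ✓ (exactly-once usage across req, key, val, env, acc)
affine ✓ (none of req, key, val, env, acc used more than once)
relevant ✓ (req, key, val, env, acc: all used, weakening unneeded)
unrestricted ✓ (simply typable at C → A → C; W, C, E all held)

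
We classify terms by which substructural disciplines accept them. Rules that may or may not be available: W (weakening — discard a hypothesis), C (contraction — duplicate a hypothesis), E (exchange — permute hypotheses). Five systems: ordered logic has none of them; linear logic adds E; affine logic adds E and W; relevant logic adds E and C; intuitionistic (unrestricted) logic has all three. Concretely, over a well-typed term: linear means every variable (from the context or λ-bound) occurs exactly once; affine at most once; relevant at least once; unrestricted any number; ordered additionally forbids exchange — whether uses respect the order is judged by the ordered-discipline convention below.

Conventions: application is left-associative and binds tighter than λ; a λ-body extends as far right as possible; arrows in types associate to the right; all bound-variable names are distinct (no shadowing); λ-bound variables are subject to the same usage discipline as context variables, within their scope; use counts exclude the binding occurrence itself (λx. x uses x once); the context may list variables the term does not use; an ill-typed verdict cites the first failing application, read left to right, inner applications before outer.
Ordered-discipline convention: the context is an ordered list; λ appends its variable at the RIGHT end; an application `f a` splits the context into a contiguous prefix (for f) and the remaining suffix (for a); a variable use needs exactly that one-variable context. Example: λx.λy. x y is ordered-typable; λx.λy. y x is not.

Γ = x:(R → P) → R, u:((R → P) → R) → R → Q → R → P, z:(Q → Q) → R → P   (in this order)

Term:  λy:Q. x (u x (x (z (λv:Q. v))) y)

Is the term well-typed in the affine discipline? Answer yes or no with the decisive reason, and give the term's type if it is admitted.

no — needs contraction — x ×3
variable uses: x: 3, u: 1, z: 1, y [bound]: 1, v [bound]: 1
left-to-right use order: x, u, x, x, z, v, y
typing: well-typed at Q → R
summary: ordered ✗; linear ✗; affine ✗; relevant ✓; unrestricted ✓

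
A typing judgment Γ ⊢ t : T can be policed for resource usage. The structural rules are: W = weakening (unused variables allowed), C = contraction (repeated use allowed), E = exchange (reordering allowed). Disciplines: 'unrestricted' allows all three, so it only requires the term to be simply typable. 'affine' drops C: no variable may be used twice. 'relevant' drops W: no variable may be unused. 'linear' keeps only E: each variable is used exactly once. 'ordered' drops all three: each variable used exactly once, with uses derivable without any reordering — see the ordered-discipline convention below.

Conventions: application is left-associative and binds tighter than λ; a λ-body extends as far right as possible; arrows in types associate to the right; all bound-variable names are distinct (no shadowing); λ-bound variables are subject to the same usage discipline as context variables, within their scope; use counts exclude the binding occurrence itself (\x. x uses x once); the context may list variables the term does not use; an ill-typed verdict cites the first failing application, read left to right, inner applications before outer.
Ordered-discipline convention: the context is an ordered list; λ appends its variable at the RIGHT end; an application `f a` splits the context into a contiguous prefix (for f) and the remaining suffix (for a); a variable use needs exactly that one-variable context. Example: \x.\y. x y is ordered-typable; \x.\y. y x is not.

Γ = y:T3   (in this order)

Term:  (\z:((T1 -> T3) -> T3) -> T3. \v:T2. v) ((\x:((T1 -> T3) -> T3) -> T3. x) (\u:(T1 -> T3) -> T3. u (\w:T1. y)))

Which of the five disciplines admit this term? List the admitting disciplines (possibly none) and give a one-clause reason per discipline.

admitted in: affine, unrestricted
variable uses: y: 1×, z (λ-bound): 0×, v (λ-bound): 1×, x (λ-bound): 1×, u (λ-bound): 1×, w (λ-bound): 0×
uses in reading order: v, x, u, y
typing: well-typed at T2 -> T2
ordered: ✗, needs weakening: z, w unused
linear: ✗, needs weakening: z, w unused
affine: ✓, y, z, v, x, u, w: no repeats, contraction unneeded
relevant: ✗, needs weakening: z, w unused
unrestricted: ✓, well-typed at T2 -> T2; no restrictions here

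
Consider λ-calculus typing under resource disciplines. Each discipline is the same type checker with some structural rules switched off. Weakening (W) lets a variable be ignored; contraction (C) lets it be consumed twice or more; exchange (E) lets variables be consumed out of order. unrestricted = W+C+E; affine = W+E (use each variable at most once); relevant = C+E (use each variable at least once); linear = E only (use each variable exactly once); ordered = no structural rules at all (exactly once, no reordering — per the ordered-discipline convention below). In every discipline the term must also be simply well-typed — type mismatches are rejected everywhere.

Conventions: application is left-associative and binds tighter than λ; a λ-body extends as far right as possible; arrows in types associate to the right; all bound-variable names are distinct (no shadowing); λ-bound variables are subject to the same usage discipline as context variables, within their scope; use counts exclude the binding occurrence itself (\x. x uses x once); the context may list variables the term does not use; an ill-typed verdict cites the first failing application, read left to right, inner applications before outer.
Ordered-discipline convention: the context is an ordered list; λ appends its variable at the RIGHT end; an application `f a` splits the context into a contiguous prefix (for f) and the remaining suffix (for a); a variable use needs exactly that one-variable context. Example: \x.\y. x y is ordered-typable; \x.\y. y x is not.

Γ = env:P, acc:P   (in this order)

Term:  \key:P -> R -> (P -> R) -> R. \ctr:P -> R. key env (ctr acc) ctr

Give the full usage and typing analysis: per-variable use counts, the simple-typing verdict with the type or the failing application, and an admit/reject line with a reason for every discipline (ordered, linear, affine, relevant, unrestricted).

use counts: env ×1; acc ×1; key (λ-bound) ×1; ctr (λ-bound) ×2
order of uses: key, env, ctr, acc, ctr
typing: ✓ — (P -> R -> (P -> R) -> R) -> (P -> R) -> R
ordered ✗ (repeated use of ctr ×2)
linear ✗ (repeated use of ctr ×2)
affine ✗ (repeated use of ctr ×2)
relevant ✓ (none of env, acc, key, ctr goes unused)
unrestricted ✓ (simply typable at (P -> R -> (P -> R) -> R) -> (P -> R) -> R; W, C, E all held)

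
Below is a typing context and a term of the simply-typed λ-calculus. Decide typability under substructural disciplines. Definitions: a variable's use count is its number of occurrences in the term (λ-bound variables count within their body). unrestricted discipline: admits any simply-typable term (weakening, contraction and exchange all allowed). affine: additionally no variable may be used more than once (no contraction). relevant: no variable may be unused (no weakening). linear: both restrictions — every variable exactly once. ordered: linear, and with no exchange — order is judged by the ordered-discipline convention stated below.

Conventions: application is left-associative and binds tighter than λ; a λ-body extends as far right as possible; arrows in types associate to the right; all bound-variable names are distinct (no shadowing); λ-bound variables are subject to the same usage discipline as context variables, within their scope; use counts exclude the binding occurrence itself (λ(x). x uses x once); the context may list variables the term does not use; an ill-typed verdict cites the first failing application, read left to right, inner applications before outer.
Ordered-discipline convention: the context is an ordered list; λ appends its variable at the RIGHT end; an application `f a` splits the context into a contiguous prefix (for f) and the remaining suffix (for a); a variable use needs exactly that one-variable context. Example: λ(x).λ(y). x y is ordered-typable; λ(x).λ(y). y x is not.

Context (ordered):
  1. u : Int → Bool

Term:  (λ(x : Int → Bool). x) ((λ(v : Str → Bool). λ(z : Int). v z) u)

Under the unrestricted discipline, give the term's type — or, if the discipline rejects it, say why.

not well-typed under unrestricted — not simply typable
variable uses: u: 1, x [bound]: 1, v [bound]: 1, z [bound]: 1
order of uses: x, v, z, u
typing: ill-typed: a function awaiting Str gets Int
summary: ordered ✗ · linear ✗ · affine ✗ · relevant ✗ · unrestricted ✗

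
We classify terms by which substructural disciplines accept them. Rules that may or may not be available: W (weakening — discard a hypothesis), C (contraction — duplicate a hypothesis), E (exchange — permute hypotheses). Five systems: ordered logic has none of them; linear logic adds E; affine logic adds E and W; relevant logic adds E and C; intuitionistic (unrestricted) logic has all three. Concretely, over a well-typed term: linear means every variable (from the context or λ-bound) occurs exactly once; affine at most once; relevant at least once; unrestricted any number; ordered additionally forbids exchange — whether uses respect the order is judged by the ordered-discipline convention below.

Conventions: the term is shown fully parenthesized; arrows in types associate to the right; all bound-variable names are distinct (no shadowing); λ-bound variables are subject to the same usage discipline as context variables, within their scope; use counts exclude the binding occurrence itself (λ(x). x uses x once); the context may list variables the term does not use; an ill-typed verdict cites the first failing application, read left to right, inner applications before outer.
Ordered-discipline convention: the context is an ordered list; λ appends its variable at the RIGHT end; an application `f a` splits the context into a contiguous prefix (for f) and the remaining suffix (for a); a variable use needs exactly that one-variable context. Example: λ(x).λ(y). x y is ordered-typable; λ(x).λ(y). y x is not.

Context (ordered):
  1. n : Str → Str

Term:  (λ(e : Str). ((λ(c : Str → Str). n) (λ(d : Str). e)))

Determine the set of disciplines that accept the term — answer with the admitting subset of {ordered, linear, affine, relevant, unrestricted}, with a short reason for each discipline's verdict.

admitting disciplines: affine, unrestricted
use counts: n=1; e (bound)=1; c (bound)=0; d (bound)=0
left-to-right use order: n, e
typing: well-typed at Str → Str → Str
ordered: ✗, c, d never used (weakening)
linear: ✗, c, d never used (weakening)
affine: ✓, none of n, e, c, d used more than once
relevant: ✗, c, d never used (weakening)
unrestricted: ✓, well-typed at Str → Str → Str; no restrictions here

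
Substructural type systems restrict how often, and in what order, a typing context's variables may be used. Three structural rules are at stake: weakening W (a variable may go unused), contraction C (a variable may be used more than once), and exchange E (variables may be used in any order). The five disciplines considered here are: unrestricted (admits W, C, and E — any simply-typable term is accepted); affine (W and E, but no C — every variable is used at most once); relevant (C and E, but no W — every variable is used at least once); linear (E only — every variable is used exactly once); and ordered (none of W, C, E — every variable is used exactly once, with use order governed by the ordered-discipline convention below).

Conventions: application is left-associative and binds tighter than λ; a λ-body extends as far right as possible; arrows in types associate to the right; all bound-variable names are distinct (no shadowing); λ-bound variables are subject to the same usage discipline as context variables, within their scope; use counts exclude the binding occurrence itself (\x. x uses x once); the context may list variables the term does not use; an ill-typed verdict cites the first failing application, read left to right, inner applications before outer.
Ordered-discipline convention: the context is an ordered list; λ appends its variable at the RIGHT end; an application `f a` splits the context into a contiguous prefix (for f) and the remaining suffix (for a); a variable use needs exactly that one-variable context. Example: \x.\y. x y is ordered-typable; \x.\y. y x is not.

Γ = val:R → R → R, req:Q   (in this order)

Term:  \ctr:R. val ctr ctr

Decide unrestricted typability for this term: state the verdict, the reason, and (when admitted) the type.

yes — typability at R → R is all that's needed; term : R → R
variable uses: val ×1, req ×0, ctr (bound) ×2
left-to-right use order: val, ctr, ctr
typing: well-typed — term : R → R
across the five disciplines: ordered ✗; linear ✗; affine ✗; relevant ✗; unrestricted ✓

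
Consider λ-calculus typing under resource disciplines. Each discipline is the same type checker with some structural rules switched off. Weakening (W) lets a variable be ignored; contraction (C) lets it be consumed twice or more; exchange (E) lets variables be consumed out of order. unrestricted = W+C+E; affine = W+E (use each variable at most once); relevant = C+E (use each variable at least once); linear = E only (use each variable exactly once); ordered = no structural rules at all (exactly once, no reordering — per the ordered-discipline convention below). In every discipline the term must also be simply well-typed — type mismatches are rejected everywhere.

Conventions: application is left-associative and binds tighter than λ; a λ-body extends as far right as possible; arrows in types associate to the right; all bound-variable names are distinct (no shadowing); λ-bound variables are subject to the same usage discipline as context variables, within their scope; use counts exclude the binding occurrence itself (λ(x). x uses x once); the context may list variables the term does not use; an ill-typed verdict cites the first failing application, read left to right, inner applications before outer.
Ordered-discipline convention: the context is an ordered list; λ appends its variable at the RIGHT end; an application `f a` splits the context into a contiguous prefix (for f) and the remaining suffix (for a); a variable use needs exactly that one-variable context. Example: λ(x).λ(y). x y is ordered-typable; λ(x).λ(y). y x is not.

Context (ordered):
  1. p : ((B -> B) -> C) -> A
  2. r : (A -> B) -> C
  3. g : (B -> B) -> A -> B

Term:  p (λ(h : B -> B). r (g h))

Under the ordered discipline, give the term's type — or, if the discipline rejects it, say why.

term : A
usage: p: 1×; r: 1×; g: 1×; h (λ-bound): 1×
use order (left to right): p, r, g, h
typing: the term checks, with type A
per-discipline verdicts: ordered ✓ | linear ✓ | affine ✓ | relevant ✓ | unrestricted ✓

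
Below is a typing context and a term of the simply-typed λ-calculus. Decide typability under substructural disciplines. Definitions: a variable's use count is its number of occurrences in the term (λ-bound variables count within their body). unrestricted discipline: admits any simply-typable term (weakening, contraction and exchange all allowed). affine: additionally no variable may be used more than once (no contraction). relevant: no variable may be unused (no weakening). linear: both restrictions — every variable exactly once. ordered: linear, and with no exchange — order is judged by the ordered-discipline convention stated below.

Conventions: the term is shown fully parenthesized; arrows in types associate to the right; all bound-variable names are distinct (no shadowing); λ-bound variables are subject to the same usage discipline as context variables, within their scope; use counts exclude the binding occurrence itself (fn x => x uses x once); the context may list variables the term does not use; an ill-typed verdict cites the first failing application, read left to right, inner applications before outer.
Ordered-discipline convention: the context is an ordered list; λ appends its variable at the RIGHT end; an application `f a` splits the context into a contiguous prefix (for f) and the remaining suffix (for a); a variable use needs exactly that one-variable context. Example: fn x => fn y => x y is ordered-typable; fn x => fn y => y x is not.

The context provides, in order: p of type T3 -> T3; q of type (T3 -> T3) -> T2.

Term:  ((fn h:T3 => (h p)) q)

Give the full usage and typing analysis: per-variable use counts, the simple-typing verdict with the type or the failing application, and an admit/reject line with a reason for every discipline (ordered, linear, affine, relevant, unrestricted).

use counts: p: 1, q: 1, h (λ-bound): 1
use order (left to right): h, p, q
typing: ill-typed: non-function type T3 applied to an argument
ordered: ✗, a type mismatch blocks all five
linear: ✗, the type mismatch rejects it
affine: ✗, not simply typable
relevant: ✗, fails simple typing
unrestricted: ✗, a type mismatch blocks all five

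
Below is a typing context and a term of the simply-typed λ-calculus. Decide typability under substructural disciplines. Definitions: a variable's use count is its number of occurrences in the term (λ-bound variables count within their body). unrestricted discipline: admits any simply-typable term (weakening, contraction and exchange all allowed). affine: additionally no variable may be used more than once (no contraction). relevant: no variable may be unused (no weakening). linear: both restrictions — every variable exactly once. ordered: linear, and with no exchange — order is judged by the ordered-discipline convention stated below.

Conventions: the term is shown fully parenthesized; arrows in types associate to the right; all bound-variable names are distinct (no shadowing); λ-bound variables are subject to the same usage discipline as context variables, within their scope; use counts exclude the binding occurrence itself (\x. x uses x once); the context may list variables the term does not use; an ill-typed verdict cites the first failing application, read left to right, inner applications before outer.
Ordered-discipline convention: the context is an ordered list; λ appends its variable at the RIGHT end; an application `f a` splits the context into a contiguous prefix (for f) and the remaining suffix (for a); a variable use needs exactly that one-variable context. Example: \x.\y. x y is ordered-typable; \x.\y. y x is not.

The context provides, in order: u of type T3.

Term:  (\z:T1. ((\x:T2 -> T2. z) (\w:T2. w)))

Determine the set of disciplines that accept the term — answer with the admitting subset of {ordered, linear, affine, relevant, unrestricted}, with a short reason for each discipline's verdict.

admitting disciplines: affine, unrestricted
usage: u ×0; z (bound) ×1; x (bound) ×0; w (bound) ×1
left-to-right use order: z, w
typing: ✓ — T1 -> T1
ordered: ✗ — unused: u, x — weakening required
linear: ✗ — unused: u, x — weakening required
affine: ✓ — no duplicate uses among u, z, x, w
relevant: ✗ — unused: u, x — weakening required
unrestricted: ✓ — typability at T1 -> T1 is all that's needed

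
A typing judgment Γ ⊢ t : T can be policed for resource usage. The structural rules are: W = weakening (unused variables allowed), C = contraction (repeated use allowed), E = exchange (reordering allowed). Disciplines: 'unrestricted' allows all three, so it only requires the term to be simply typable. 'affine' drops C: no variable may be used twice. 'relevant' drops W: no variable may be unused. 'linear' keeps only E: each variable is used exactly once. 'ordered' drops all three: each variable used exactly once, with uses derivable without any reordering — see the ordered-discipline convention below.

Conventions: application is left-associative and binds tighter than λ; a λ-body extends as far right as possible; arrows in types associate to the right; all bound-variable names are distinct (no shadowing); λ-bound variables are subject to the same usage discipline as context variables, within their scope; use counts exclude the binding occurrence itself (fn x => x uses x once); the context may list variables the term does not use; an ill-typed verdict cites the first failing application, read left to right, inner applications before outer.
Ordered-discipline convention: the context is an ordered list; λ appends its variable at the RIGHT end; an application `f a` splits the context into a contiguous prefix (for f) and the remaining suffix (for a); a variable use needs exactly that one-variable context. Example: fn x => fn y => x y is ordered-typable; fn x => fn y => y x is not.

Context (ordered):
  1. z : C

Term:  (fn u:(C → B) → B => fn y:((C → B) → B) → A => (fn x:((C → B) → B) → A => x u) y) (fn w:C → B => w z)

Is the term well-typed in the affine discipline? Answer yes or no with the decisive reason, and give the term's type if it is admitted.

yes — at most one use each (z, u, y, x, w); term : (((C → B) → B) → A) → A
usage: z=1; u (λ-bound)=1; y (λ-bound)=1; x (λ-bound)=1; w (λ-bound)=1
use order (left to right): x, u, y, w, z
typing: the term checks, with type (((C → B) → B) → A) → A
all disciplines: ordered ✗; linear ✓; affine ✓; relevant ✓; unrestricted ✓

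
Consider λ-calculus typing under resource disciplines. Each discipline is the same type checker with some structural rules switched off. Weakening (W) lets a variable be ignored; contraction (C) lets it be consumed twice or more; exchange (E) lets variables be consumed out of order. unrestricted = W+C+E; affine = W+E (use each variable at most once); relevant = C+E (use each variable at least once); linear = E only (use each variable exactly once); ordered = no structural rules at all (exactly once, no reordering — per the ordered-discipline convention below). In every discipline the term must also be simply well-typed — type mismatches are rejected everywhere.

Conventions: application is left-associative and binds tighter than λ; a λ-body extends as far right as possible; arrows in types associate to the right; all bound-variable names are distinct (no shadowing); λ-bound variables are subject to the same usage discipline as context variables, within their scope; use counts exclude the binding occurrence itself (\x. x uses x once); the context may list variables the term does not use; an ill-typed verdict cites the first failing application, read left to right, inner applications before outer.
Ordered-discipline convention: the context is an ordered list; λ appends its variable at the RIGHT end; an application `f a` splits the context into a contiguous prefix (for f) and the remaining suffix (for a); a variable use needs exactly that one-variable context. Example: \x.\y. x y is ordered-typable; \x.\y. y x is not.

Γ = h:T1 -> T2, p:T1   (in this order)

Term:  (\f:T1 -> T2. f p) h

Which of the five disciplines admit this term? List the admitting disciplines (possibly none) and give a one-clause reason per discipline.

accepted by: linear, affine, relevant, unrestricted
use counts: h ×1, p ×1, f (bound) ×1
use order (left to right): f, p, h
typing: the term checks, with type T2
ordered ✗ (needs exchange: uses follow f, p, h)
linear ✓ (each of h, p, f used exactly once)
affine ✓ (no duplicate uses among h, p, f)
relevant ✓ (every one of h, p, f appears)
unrestricted ✓ (type-checks (T2) and nothing is barred)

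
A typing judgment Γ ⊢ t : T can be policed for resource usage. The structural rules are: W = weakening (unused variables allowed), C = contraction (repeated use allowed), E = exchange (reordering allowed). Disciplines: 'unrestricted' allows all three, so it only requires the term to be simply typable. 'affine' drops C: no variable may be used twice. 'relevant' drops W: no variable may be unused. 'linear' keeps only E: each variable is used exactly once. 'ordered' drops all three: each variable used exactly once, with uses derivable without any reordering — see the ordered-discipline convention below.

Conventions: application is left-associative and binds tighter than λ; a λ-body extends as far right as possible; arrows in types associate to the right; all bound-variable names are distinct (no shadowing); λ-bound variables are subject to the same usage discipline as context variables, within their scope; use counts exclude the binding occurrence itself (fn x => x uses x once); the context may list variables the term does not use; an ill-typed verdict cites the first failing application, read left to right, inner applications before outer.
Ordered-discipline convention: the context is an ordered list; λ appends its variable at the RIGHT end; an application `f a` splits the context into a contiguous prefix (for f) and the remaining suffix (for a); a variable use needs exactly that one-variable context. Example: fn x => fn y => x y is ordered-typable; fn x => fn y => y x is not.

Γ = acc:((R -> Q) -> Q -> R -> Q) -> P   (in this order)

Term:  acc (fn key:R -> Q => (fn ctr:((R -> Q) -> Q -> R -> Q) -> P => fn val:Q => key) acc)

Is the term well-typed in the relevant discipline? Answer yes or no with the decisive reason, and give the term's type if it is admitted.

no — ctr, val never used (weakening)
use counts: acc=2; key [bound]=1; ctr [bound]=0; val [bound]=0
use order (left to right): acc, key, acc
typing: ✓ — P
all disciplines: ordered ✗ · linear ✗ · affine ✗ · relevant ✗ · unrestricted ✓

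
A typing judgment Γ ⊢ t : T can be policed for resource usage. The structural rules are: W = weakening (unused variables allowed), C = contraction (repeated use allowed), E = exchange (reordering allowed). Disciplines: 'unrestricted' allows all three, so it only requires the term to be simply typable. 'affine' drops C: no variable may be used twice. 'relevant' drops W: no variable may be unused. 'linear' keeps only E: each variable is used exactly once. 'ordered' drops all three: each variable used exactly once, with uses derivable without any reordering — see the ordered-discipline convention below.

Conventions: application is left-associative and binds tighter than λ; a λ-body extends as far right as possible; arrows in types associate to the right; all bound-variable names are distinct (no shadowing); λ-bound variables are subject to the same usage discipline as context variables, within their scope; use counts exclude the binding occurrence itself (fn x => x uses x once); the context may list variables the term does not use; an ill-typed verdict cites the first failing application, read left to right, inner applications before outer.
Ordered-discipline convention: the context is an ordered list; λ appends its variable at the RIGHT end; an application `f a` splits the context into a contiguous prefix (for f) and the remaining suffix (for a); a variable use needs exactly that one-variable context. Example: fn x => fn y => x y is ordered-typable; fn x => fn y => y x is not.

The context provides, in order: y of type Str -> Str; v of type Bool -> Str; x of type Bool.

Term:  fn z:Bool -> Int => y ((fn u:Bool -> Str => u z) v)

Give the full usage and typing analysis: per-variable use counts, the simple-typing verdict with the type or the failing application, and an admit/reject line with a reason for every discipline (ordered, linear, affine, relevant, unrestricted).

use counts: y: 1, v: 1, x: 0, z (bound): 1, u (bound): 1
left-to-right use order: y, u, z, v
typing: ill-typed: an application expects Bool but receives Bool -> Int
ordered: ✗, a type mismatch blocks all five
linear: ✗, the type mismatch rejects it
affine: ✗, not simply typable
relevant: ✗, fails simple typing
unrestricted: ✗, a type mismatch blocks all five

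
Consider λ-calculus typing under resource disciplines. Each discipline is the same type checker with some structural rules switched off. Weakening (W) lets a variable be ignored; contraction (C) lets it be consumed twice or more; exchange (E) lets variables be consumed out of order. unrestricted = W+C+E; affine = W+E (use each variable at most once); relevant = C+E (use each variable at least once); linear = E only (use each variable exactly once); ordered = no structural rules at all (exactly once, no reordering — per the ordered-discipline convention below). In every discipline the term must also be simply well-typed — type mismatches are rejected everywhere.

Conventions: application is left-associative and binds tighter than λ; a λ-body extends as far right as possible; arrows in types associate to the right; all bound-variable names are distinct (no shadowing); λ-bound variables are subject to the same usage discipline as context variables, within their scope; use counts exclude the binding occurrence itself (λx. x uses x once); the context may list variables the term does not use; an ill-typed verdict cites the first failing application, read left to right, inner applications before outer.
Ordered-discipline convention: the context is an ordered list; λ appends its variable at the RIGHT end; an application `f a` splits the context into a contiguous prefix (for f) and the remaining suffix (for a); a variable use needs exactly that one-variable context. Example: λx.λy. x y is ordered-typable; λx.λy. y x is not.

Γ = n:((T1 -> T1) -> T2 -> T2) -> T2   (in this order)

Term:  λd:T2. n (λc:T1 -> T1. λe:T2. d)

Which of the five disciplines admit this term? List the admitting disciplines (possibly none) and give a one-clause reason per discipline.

admitted by: affine, unrestricted
usage: n ×1, d (bound) ×1, c (bound) ×0, e (bound) ×0
use order (left to right): n, d
typing: ✓ — T2 -> T2
ordered: ✗ — c, e never used (weakening)
linear: ✗ — c, e never used (weakening)
affine: ✓ — at most one use each (n, d, c, e)
relevant: ✗ — c, e never used (weakening)
unrestricted: ✓ — simply typable at T2 -> T2; W, C, E all held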